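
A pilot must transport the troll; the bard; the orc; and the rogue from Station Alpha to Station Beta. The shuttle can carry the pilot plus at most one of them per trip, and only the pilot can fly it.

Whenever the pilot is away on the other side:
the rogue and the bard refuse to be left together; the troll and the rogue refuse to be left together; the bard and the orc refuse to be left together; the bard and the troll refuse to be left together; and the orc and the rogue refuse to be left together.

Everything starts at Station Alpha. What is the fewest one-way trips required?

impossible

Whatever the first load, the items left behind include a forbidden pair without the pilot. No opening move is safe, so no plan exists.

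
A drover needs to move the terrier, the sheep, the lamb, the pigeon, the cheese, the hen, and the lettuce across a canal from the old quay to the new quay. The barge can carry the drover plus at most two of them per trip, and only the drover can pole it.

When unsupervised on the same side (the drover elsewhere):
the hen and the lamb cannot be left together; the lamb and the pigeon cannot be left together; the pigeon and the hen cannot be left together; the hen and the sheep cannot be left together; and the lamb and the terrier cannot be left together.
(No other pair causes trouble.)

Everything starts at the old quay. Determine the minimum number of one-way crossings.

Counting alone: the drover can take at most 2 across per trip to the new quay, so moving all 7 needs at least 4 loaded trips out, with a return between consecutive ones — at least 7 crossings.
The safety rule pushes this higher. Following every safe sequence of crossings, the most of the 7 that can be at the new quay as the barge arrives there on crossings 7, 9 is 5, 6 respectively — never all 7.
So no plan with fewer than 11 crossings exists, and this one achieves 11:
1. Drover goes to the new quay with the hen and the lamb.  [the old quay: the cheese, the lettuce, the pigeon, the sheep, the terrier | the new quay: the hen, the lamb]
2. Drover goes back to the old quay with the lamb.  [the old quay: the cheese, the lamb, the lettuce, the pigeon, the sheep, the terrier | the new quay: the hen]
3. Drover goes to the new quay with the lamb and the terrier.  [the old quay: the cheese, the lettuce, the pigeon, the sheep | the new quay: the hen, the lamb, the terrier]
4. Drover goes back to the old quay with the lamb.  [the old quay: the cheese, the lamb, the lettuce, the pigeon, the sheep | the new quay: the hen, the terrier]
5. Drover goes to the new quay with the pigeon and the sheep.  [the old quay: the cheese, the lamb, the lettuce | the new quay: the hen, the pigeon, the sheep, the terrier]
6. Drover goes back to the old quay with the hen.  [the old quay: the cheese, the hen, the lamb, the lettuce | the new quay: the pigeon, the sheep, the terrier]
7. Drover goes to the new quay with the cheese and the lamb.  [the old quay: the hen, the lettuce | the new quay: the cheese, the lamb, the pigeon, the sheep, the terrier]
8. Drover goes back to the old quay with the lamb.  [the old quay: the hen, the lamb, the lettuce | the new quay: the cheese, the pigeon, the sheep, the terrier]
9. Drover goes to the new quay with the lamb and the lettuce.  [the old quay: the hen | the new quay: the cheese, the lamb, the lettuce, the pigeon, the sheep, the terrier]
10. Drover goes back to the old quay with the lamb.  [the old quay: the hen, the lamb | the new quay: the cheese, the lettuce, the pigeon, the sheep, the terrier]
11. Drover goes to the new quay with the hen and the lamb.  [the old quay: — | the new quay: the cheese, the hen, the lamb, the lettuce, the pigeon, the sheep, the terrier]

11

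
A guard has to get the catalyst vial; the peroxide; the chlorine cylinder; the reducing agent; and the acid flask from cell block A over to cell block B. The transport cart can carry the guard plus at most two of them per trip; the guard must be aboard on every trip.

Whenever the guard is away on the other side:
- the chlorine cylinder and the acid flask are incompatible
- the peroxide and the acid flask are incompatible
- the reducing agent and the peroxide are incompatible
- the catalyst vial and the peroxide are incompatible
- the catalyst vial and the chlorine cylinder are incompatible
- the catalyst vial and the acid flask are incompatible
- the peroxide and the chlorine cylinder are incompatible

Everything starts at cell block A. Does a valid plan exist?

No

Whatever the first load, the items left behind include a forbidden pair without the guard. No opening move is safe, so no plan exists.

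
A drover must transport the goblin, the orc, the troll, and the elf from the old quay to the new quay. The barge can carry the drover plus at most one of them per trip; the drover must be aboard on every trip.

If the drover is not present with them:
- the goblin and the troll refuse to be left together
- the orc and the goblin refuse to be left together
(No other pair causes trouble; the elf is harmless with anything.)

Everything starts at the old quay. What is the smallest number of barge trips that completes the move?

Counting alone: the drover can take at most 1 across per trip to the new quay, so moving all 4 needs at least 4 loaded trips out, with a return between consecutive ones — at least 7 crossings.
The safety rule pushes this higher. Following every safe sequence of crossings, the most of the 4 that can be at the new quay as the barge arrives there on crossing 7 is 3 — never all 4.
So no plan with fewer than 9 crossings exists, and this one achieves 9:
1. Drover goes to the new quay with the goblin.
2. Drover goes back to the old quay alone.
3. Drover goes to the new quay with the orc.
4. Drover goes back to the old quay with the goblin.
5. Drover goes to the new quay with the troll.
6. Drover goes back to the old quay alone.
7. Drover goes to the new quay with the elf.
8. Drover goes back to the old quay alone.
9. Drover goes to the new quay with the goblin.

9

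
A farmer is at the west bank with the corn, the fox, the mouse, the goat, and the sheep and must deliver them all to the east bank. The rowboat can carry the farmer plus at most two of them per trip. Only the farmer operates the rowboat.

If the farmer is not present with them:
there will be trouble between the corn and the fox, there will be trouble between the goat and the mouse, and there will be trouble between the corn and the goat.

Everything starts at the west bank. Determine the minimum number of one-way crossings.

5

Counting alone: the farmer can take at most 2 across per trip to the east bank, so moving all 5 needs at least 3 loaded trips out, with a return between consecutive ones — at least 5 crossings.
The plan below uses exactly 5 crossings, so it is optimal:
1. Farmer goes to the east bank with the corn and the mouse.
2. Farmer goes back to the west bank alone.
3. Farmer goes to the east bank with the sheep.
4. Farmer goes back to the west bank alone.
5. Farmer goes to the east bank with the fox and the goat.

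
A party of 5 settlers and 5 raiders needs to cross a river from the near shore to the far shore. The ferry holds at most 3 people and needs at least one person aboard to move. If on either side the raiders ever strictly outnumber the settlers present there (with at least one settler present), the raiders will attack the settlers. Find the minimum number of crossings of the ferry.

11

Counting alone: each trip to the far shore takes at most 3 across and each return brings at least 1 back, so after t trips out (and t−1 returns) at most 3t − (t−1) of the 10 are across; that first reaches 10 at t = 5, so at least 9 crossings are needed.
The safety rule pushes this higher. Following every safe sequence of crossings, the most of the 10 that can be at the far shore as the ferry arrives there on crossing 9 is 9 — never all 10.
So no plan with fewer than 11 crossings exists, and this one achieves 11:
1. 2 raiders → the far shore.  (the near shore: 5S 3R; the far shore: 0S 2R)
2. 1 raider ← the near shore.  (the near shore: 5S 4R; the far shore: 0S 1R)
3. 3 raiders → the far shore.  (the near shore: 5S 1R; the far shore: 0S 4R)
4. 1 raider ← the near shore.  (the near shore: 5S 2R; the far shore: 0S 3R)
5. 3 settlers → the far shore.  (the near shore: 2S 2R; the far shore: 3S 3R)
6. 1 settler and 1 raider ← the near shore.  (the near shore: 3S 3R; the far shore: 2S 2R)
7. 3 settlers → the far shore.  (the near shore: 0S 3R; the far shore: 5S 2R)
8. 1 raider ← the near shore.  (the near shore: 0S 4R; the far shore: 5S 1R)
9. 2 raiders → the far shore.  (the near shore: 0S 2R; the far shore: 5S 3R)
10. 1 raider ← the near shore.  (the near shore: 0S 3R; the far shore: 5S 2R)
11. 3 raiders → the far shore.  (the near shore: 0S 0R; the far shore: 5S 5R)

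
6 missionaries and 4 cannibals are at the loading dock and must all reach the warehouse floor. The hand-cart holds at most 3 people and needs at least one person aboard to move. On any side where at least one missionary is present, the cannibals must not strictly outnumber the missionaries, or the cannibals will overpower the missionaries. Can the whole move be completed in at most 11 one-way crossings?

Yes — this plan uses 9 crossings (≤ 11):
1. 2 cannibals → the warehouse floor.  (the loading dock: 6M 2C; the warehouse floor: 0M 2C)
2. 1 cannibal ← the loading dock.  (the loading dock: 6M 3C; the warehouse floor: 0M 1C)
3. 3 cannibals → the warehouse floor.  (the loading dock: 6M 0C; the warehouse floor: 0M 4C)
4. 1 cannibal ← the loading dock.  (the loading dock: 6M 1C; the warehouse floor: 0M 3C)
5. 3 missionaries → the warehouse floor.  (the loading dock: 3M 1C; the warehouse floor: 3M 3C)
6. 1 cannibal ← the loading dock.  (the loading dock: 3M 2C; the warehouse floor: 3M 2C)
7. 1 missionary and 2 cannibals → the warehouse floor.  (the loading dock: 2M 0C; the warehouse floor: 4M 4C)
8. 1 cannibal ← the loading dock.  (the loading dock: 2M 1C; the warehouse floor: 4M 3C)
9. 2 missionaries and 1 cannibal → the warehouse floor.  (the loading dock: 0M 0C; the warehouse floor: 6M 4C)

Yes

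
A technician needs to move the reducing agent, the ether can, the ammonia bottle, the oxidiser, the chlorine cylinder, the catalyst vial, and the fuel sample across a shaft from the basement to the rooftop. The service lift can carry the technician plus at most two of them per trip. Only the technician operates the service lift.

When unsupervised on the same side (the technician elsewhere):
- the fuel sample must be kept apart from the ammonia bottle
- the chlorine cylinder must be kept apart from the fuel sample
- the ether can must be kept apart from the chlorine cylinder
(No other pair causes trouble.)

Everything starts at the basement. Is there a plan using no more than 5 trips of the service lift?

Counting alone: the technician can take at most 2 across per trip to the rooftop, so moving all 7 needs at least 4 loaded trips out, with a return between consecutive ones — at least 7 crossings.
Since 5 < 7, 5 crossings cannot be enough. (The shortest complete plan in fact takes 7:)
1. Technician goes to the rooftop with the ether can and the fuel sample.  [the basement: the ammonia bottle, the catalyst vial, the chlorine cylinder, the oxidiser, the reducing agent | the rooftop: the ether can, the fuel sample]
2. Technician goes back to the basement alone.  [the basement: the ammonia bottle, the catalyst vial, the chlorine cylinder, the oxidiser, the reducing agent | the rooftop: the ether can, the fuel sample]
3. Technician goes to the rooftop with the reducing agent.  [the basement: the ammonia bottle, the catalyst vial, the chlorine cylinder, the oxidiser | the rooftop: the ether can, the fuel sample, the reducing agent]
4. Technician goes back to the basement alone.  [the basement: the ammonia bottle, the catalyst vial, the chlorine cylinder, the oxidiser | the rooftop: the ether can, the fuel sample, the reducing agent]
5. Technician goes to the rooftop with the catalyst vial and the oxidiser.  [the basement: the ammonia bottle, the chlorine cylinder | the rooftop: the catalyst vial, the ether can, the fuel sample, the oxidiser, the reducing agent]
6. Technician goes back to the basement alone.  [the basement: the ammonia bottle, the chlorine cylinder | the rooftop: the catalyst vial, the ether can, the fuel sample, the oxidiser, the reducing agent]
7. Technician goes to the rooftop with the ammonia bottle and the chlorine cylinder.  [the basement: — | the rooftop: the ammonia bottle, the catalyst vial, the chlorine cylinder, the ether can, the fuel sample, the oxidiser, the reducing agent]

No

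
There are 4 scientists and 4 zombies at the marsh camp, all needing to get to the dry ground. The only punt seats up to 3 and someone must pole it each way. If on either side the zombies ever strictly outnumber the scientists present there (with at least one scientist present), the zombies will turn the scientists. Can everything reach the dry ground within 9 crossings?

Yes — this plan uses 9 crossings (≤ 9):
1. 2 zombies → the dry ground.  (the marsh camp: 4S 2Z; the dry ground: 0S 2Z)
2. 1 zombie ← the marsh camp.  (the marsh camp: 4S 3Z; the dry ground: 0S 1Z)
3. 3 zombies → the dry ground.  (the marsh camp: 4S 0Z; the dry ground: 0S 4Z)
4. 1 zombie ← the marsh camp.  (the marsh camp: 4S 1Z; the dry ground: 0S 3Z)
5. 3 scientists → the dry ground.  (the marsh camp: 1S 1Z; the dry ground: 3S 3Z)
6. 1 scientist and 1 zombie ← the marsh camp.  (the marsh camp: 2S 2Z; the dry ground: 2S 2Z)
7. 2 scientists → the dry ground.  (the marsh camp: 0S 2Z; the dry ground: 4S 2Z)
8. 1 zombie ← the marsh camp.  (the marsh camp: 0S 3Z; the dry ground: 4S 1Z)
9. 3 zombies → the dry ground.  (the marsh camp: 0S 0Z; the dry ground: 4S 4Z)

Yes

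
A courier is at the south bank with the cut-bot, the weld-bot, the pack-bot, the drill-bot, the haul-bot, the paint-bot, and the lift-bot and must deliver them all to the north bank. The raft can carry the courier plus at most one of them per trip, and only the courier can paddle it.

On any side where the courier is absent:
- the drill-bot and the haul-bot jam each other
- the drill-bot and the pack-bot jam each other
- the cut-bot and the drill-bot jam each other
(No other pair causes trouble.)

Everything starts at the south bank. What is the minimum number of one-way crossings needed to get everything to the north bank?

impossible

Following every safe sequence of crossings from the start, the most of the 7 that can be at the north bank as the raft arrives there on crossings 1, 3, 5, 7, 9 is 1, 2, 3, 4, 5 respectively; the best ever achieved is 5 of 7.
From crossing 11 on, no configuration arises that was not already reachable earlier: only 72 distinct safe configurations (who is on which side, and where the raft is) can ever be reached, none of them has everyone across, and every continuation just revisits them. So no valid plan exists.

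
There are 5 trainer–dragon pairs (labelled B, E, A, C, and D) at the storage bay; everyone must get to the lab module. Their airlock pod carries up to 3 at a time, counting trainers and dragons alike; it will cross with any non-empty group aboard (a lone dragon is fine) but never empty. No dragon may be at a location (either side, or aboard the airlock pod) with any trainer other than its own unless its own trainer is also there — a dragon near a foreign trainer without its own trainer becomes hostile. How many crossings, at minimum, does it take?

Counting alone: each trip to the lab module takes at most 3 across and each return brings at least 1 back, so after t trips out (and t−1 returns) at most 3t − (t−1) of the 10 are across; that first reaches 10 at t = 5, so at least 9 crossings are needed.
The safety rule pushes this higher. Following every safe sequence of crossings, the most of the 10 that can be at the lab module as the airlock pod arrives there on crossing 9 is 9 — never all 10.
So no plan with fewer than 11 crossings exists, and this one achieves 11:
1. dragon B and trainer B cross → the lab module.
2. trainer B crosses ← the storage bay.
3. dragon A, dragon C, and dragon E cross → the lab module.
4. dragon B crosses ← the storage bay.
5. trainer A, trainer C, and trainer E cross → the lab module.
6. dragon E and trainer E cross ← the storage bay.
7. trainer B, trainer D, and trainer E cross → the lab module.
8. dragon A crosses ← the storage bay.
9. dragon B and dragon E cross → the lab module.
10. dragon B crosses ← the storage bay.
11. dragon A, dragon B, and dragon D cross → the lab module.

11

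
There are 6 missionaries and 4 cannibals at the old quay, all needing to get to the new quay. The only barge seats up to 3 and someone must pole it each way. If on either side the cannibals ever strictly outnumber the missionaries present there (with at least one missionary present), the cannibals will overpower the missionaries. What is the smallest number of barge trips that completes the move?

Counting alone: each trip to the new quay takes at most 3 across and each return brings at least 1 back, so after t trips out (and t−1 returns) at most 3t − (t−1) of the 10 are across; that first reaches 10 at t = 5, so at least 9 crossings are needed.
The plan below uses exactly 9 crossings, so it is optimal:
1. 2 cannibals → the new quay.  (the old quay: 6M 2C; the new quay: 0M 2C)
2. 1 cannibal ← the old quay.  (the old quay: 6M 3C; the new quay: 0M 1C)
3. 3 cannibals → the new quay.  (the old quay: 6M 0C; the new quay: 0M 4C)
4. 1 cannibal ← the old quay.  (the old quay: 6M 1C; the new quay: 0M 3C)
5. 3 missionaries → the new quay.  (the old quay: 3M 1C; the new quay: 3M 3C)
6. 1 cannibal ← the old quay.  (the old quay: 3M 2C; the new quay: 3M 2C)
7. 1 missionary and 2 cannibals → the new quay.  (the old quay: 2M 0C; the new quay: 4M 4C)
8. 1 cannibal ← the old quay.  (the old quay: 2M 1C; the new quay: 4M 3C)
9. 2 missionaries and 1 cannibal → the new quay.  (the old quay: 0M 0C; the new quay: 6M 4C)

9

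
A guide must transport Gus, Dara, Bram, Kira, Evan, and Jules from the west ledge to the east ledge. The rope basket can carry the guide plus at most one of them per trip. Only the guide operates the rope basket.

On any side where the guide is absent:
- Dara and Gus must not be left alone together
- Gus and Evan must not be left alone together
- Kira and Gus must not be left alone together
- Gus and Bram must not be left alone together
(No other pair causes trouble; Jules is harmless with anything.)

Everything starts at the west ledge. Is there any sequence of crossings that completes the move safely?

Following every safe sequence of crossings from the start, the most of the 6 that can be at the east ledge as the rope basket arrives there on crossings 1, 3, 5 is 1, 2, 3 respectively; the best ever achieved is 3 of 6.
From crossing 7 on, no configuration arises that was not already reachable earlier: only 22 distinct safe configurations (who is on which side, and where the rope basket is) can ever be reached, none of them has everyone across, and every continuation just revisits them. So no valid plan exists.

No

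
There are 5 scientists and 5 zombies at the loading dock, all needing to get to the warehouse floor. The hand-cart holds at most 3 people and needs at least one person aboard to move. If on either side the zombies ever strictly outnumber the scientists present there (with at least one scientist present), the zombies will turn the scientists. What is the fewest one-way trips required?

11

Counting alone: each trip to the warehouse floor takes at most 3 across and each return brings at least 1 back, so after t trips out (and t−1 returns) at most 3t − (t−1) of the 10 are across; that first reaches 10 at t = 5, so at least 9 crossings are needed.
The safety rule pushes this higher. Following every safe sequence of crossings, the most of the 10 that can be at the warehouse floor as the hand-cart arrives there on crossing 9 is 9 — never all 10.
So no plan with fewer than 11 crossings exists, and this one achieves 11:
1. 2 zombies → the warehouse floor.  (the loading dock: 5S 3Z; the warehouse floor: 0S 2Z)
2. 1 zombie ← the loading dock.  (the loading dock: 5S 4Z; the warehouse floor: 0S 1Z)
3. 3 zombies → the warehouse floor.  (the loading dock: 5S 1Z; the warehouse floor: 0S 4Z)
4. 1 zombie ← the loading dock.  (the loading dock: 5S 2Z; the warehouse floor: 0S 3Z)
5. 3 scientists → the warehouse floor.  (the loading dock: 2S 2Z; the warehouse floor: 3S 3Z)
6. 1 scientist and 1 zombie ← the loading dock.  (the loading dock: 3S 3Z; the warehouse floor: 2S 2Z)
7. 3 scientists → the warehouse floor.  (the loading dock: 0S 3Z; the warehouse floor: 5S 2Z)
8. 1 zombie ← the loading dock.  (the loading dock: 0S 4Z; the warehouse floor: 5S 1Z)
9. 2 zombies → the warehouse floor.  (the loading dock: 0S 2Z; the warehouse floor: 5S 3Z)
10. 1 zombie ← the loading dock.  (the loading dock: 0S 3Z; the warehouse floor: 5S 2Z)
11. 3 zombies → the warehouse floor.  (the loading dock: 0S 0Z; the warehouse floor: 5S 5Z)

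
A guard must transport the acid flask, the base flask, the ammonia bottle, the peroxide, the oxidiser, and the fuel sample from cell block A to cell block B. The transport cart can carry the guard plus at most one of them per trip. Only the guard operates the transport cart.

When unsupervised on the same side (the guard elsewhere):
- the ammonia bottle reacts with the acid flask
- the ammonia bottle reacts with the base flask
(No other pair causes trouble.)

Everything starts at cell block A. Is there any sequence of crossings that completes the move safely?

1. Guard goes to cell block B with the ammonia bottle.
2. Guard goes back to cell block A alone.
3. Guard goes to cell block B with the acid flask.
4. Guard goes back to cell block A with the ammonia bottle.
5. Guard goes to cell block B with the base flask.
6. Guard goes back to cell block A alone.
7. Guard goes to cell block B with the peroxide.
8. Guard goes back to cell block A alone.
9. Guard goes to cell block B with the oxidiser.
10. Guard goes back to cell block A alone.
11. Guard goes to cell block B with the fuel sample.
12. Guard goes back to cell block A alone.
13. Guard goes to cell block B with the ammonia bottle.

Yes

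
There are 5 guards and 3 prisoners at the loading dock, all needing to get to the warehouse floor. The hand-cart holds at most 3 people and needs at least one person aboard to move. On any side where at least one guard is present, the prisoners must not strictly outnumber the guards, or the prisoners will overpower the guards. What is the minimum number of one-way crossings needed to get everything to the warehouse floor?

Counting alone: each trip to the warehouse floor takes at most 3 across and each return brings at least 1 back, so after t trips out (and t−1 returns) at most 3t − (t−1) of the 8 are across; that first reaches 8 at t = 4, so at least 7 crossings are needed.
The plan below uses exactly 7 crossings, so it is optimal:
1. 2 prisoners → the warehouse floor.  (the loading dock: 5G 1P; the warehouse floor: 0G 2P)
2. 1 prisoner ← the loading dock.  (the loading dock: 5G 2P; the warehouse floor: 0G 1P)
3. 2 guards and 1 prisoner → the warehouse floor.  (the loading dock: 3G 1P; the warehouse floor: 2G 2P)
4. 1 prisoner ← the loading dock.  (the loading dock: 3G 2P; the warehouse floor: 2G 1P)
5. 1 guard and 2 prisoners → the warehouse floor.  (the loading dock: 2G 0P; the warehouse floor: 3G 3P)
6. 1 prisoner ← the loading dock.  (the loading dock: 2G 1P; the warehouse floor: 3G 2P)
7. 2 guards and 1 prisoner → the warehouse floor.  (the loading dock: 0G 0P; the warehouse floor: 5G 3P)

7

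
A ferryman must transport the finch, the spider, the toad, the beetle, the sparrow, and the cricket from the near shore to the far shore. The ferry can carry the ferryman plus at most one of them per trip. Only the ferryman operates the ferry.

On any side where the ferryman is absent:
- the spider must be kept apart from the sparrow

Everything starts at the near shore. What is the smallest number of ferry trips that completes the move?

11

Counting alone: the ferryman can take at most 1 across per trip to the far shore, so moving all 6 needs at least 6 loaded trips out, with a return between consecutive ones — at least 11 crossings.
The plan below uses exactly 11 crossings, so it is optimal:
1. Ferryman goes to the far shore with the spider.  [the near shore: the beetle, the cricket, the finch, the sparrow, the toad | the far shore: the spider]
2. Ferryman goes back to the near shore alone.  [the near shore: the beetle, the cricket, the finch, the sparrow, the toad | the far shore: the spider]
3. Ferryman goes to the far shore with the finch.  [the near shore: the beetle, the cricket, the sparrow, the toad | the far shore: the finch, the spider]
4. Ferryman goes back to the near shore alone.  [the near shore: the beetle, the cricket, the sparrow, the toad | the far shore: the finch, the spider]
5. Ferryman goes to the far shore with the toad.  [the near shore: the beetle, the cricket, the sparrow | the far shore: the finch, the spider, the toad]
6. Ferryman goes back to the near shore alone.  [the near shore: the beetle, the cricket, the sparrow | the far shore: the finch, the spider, the toad]
7. Ferryman goes to the far shore with the beetle.  [the near shore: the cricket, the sparrow | the far shore: the beetle, the finch, the spider, the toad]
8. Ferryman goes back to the near shore alone.  [the near shore: the cricket, the sparrow | the far shore: the beetle, the finch, the spider, the toad]
9. Ferryman goes to the far shore with the cricket.  [the near shore: the sparrow | the far shore: the beetle, the cricket, the finch, the spider, the toad]
10. Ferryman goes back to the near shore alone.  [the near shore: the sparrow | the far shore: the beetle, the cricket, the finch, the spider, the toad]
11. Ferryman goes to the far shore with the sparrow.  [the near shore: — | the far shore: the beetle, the cricket, the finch, the sparrow, the spider, the toad]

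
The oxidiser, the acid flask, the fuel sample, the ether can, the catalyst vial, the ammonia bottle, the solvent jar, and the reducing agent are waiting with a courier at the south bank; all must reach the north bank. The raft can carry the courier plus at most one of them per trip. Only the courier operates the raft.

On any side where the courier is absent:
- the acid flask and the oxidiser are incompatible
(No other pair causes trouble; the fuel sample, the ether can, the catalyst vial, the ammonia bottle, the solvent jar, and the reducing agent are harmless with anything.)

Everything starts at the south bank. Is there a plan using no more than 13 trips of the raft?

Counting alone: the courier can take at most 1 across per trip to the north bank, so moving all 8 needs at least 8 loaded trips out, with a return between consecutive ones — at least 15 crossings.
Since 13 < 15, 13 crossings cannot be enough. (The shortest complete plan in fact takes 15:)
1. Courier goes to the north bank with the oxidiser.
2. Courier goes back to the south bank alone.
3. Courier goes to the north bank with the fuel sample.
4. Courier goes back to the south bank alone.
5. Courier goes to the north bank with the ether can.
6. Courier goes back to the south bank alone.
7. Courier goes to the north bank with the catalyst vial.
8. Courier goes back to the south bank alone.
9. Courier goes to the north bank with the ammonia bottle.
10. Courier goes back to the south bank alone.
11. Courier goes to the north bank with the solvent jar.
12. Courier goes back to the south bank alone.
13. Courier goes to the north bank with the reducing agent.
14. Courier goes back to the south bank alone.
15. Courier goes to the north bank with the acid flask.

No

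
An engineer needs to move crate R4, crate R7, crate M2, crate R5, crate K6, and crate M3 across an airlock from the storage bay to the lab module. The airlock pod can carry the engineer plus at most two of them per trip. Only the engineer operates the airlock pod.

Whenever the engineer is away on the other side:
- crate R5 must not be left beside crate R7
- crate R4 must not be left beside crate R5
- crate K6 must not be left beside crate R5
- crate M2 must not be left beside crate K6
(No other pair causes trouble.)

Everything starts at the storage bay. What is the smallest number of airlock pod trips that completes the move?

7

Counting alone: the engineer can take at most 2 across per trip to the lab module, so moving all 6 needs at least 3 loaded trips out, with a return between consecutive ones — at least 5 crossings.
The safety rule pushes this higher. Following every safe sequence of crossings, the most of the 6 that can be at the lab module as the airlock pod arrives there on crossing 5 is 5 — never all 6.
So no plan with fewer than 7 crossings exists, and this one achieves 7:
1. Engineer goes to the lab module with crate M2 and crate R5.  [the storage bay: crate K6, crate M3, crate R4, crate R7 | the lab module: crate M2, crate R5]
2. Engineer goes back to the storage bay alone.  [the storage bay: crate K6, crate M3, crate R4, crate R7 | the lab module: crate M2, crate R5]
3. Engineer goes to the lab module with crate M3.  [the storage bay: crate K6, crate R4, crate R7 | the lab module: crate M2, crate M3, crate R5]
4. Engineer goes back to the storage bay alone.  [the storage bay: crate K6, crate R4, crate R7 | the lab module: crate M2, crate M3, crate R5]
5. Engineer goes to the lab module with crate R4 and crate R7.  [the storage bay: crate K6 | the lab module: crate M2, crate M3, crate R4, crate R5, crate R7]
6. Engineer goes back to the storage bay with crate R5.  [the storage bay: crate K6, crate R5 | the lab module: crate M2, crate M3, crate R4, crate R7]
7. Engineer goes to the lab module with crate K6 and crate R5.  [the storage bay: — | the lab module: crate K6, crate M2, crate M3, crate R4, crate R5, crate R7]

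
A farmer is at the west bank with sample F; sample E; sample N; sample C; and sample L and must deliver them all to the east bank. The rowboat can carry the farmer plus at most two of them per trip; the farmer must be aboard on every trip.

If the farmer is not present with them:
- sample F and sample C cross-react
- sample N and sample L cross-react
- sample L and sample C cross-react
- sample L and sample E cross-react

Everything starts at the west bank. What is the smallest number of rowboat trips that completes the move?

5

Counting alone: the farmer can take at most 2 across per trip to the east bank, so moving all 5 needs at least 3 loaded trips out, with a return between consecutive ones — at least 5 crossings.
The plan below uses exactly 5 crossings, so it is optimal:
1. Farmer goes to the east bank with sample F and sample L.  [the west bank: sample C, sample E, sample N | the east bank: sample F, sample L]
2. Farmer goes back to the west bank alone.  [the west bank: sample C, sample E, sample N | the east bank: sample F, sample L]
3. Farmer goes to the east bank with sample E and sample N.  [the west bank: sample C | the east bank: sample E, sample F, sample L, sample N]
4. Farmer goes back to the west bank with sample L.  [the west bank: sample C, sample L | the east bank: sample E, sample F, sample N]
5. Farmer goes to the east bank with sample C and sample L.  [the west bank: — | the east bank: sample C, sample E, sample F, sample L, sample N]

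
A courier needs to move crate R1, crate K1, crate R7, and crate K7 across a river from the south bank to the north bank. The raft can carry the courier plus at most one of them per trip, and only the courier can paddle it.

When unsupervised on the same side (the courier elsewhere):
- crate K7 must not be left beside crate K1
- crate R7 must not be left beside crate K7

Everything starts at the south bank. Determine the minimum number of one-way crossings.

Counting alone: the courier can take at most 1 across per trip to the north bank, so moving all 4 needs at least 4 loaded trips out, with a return between consecutive ones — at least 7 crossings.
The safety rule pushes this higher. Following every safe sequence of crossings, the most of the 4 that can be at the north bank as the raft arrives there on crossing 7 is 3 — never all 4.
So no plan with fewer than 9 crossings exists, and this one achieves 9:
1. Courier goes to the north bank with crate K7.  [the south bank: crate K1, crate R1, crate R7 | the north bank: crate K7]
2. Courier goes back to the south bank alone.  [the south bank: crate K1, crate R1, crate R7 | the north bank: crate K7]
3. Courier goes to the north bank with crate R1.  [the south bank: crate K1, crate R7 | the north bank: crate K7, crate R1]
4. Courier goes back to the south bank alone.  [the south bank: crate K1, crate R7 | the north bank: crate K7, crate R1]
5. Courier goes to the north bank with crate K1.  [the south bank: crate R7 | the north bank: crate K1, crate K7, crate R1]
6. Courier goes back to the south bank with crate K7.  [the south bank: crate K7, crate R7 | the north bank: crate K1, crate R1]
7. Courier goes to the north bank with crate R7.  [the south bank: crate K7 | the north bank: crate K1, crate R1, crate R7]
8. Courier goes back to the south bank alone.  [the south bank: crate K7 | the north bank: crate K1, crate R1, crate R7]
9. Courier goes to the north bank with crate K7.  [the south bank: — | the north bank: crate K1, crate K7, crate R1, crate R7]

9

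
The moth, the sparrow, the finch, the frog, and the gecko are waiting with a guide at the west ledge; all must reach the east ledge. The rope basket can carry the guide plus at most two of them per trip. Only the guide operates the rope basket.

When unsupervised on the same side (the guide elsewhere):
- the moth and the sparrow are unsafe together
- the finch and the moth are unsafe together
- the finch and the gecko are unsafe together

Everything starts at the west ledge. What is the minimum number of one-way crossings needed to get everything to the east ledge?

Counting alone: the guide can take at most 2 across per trip to the east ledge, so moving all 5 needs at least 3 loaded trips out, with a return between consecutive ones — at least 5 crossings.
The plan below uses exactly 5 crossings, so it is optimal:
1. Guide goes to the east ledge with the finch and the moth.
2. Guide goes back to the west ledge with the moth.
3. Guide goes to the east ledge with the frog and the sparrow.
4. Guide goes back to the west ledge alone.
5. Guide goes to the east ledge with the gecko and the moth.

5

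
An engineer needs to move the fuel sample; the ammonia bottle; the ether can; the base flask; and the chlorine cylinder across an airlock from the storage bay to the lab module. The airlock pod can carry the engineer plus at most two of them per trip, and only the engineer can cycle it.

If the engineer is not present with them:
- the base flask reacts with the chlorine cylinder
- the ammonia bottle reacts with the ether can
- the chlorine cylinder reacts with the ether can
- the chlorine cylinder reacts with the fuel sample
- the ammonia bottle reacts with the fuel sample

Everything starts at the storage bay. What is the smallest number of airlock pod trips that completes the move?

Counting alone: the engineer can take at most 2 across per trip to the lab module, so moving all 5 needs at least 3 loaded trips out, with a return between consecutive ones — at least 5 crossings.
The safety rule pushes this higher. Following every safe sequence of crossings, the most of the 5 that can be at the lab module as the airlock pod arrives there on crossing 5 is 4 — never all 5.
So no plan with fewer than 7 crossings exists, and this one achieves 7:
1. Engineer goes to the lab module with the ammonia bottle and the chlorine cylinder.
2. Engineer goes back to the storage bay alone.
3. Engineer goes to the lab module with the fuel sample.
4. Engineer goes back to the storage bay with the ammonia bottle and the chlorine cylinder.
5. Engineer goes to the lab module with the base flask and the ether can.
6. Engineer goes back to the storage bay alone.
7. Engineer goes to the lab module with the ammonia bottle and the chlorine cylinder.

7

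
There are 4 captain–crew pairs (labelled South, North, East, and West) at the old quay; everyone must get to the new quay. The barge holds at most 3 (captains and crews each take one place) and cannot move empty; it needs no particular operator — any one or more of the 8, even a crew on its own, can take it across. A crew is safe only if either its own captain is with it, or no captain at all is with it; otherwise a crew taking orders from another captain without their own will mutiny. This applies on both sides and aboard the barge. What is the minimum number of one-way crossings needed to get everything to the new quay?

9

Counting alone: each trip to the new quay takes at most 3 across and each return brings at least 1 back, so after t trips out (and t−1 returns) at most 3t − (t−1) of the 8 are across; that first reaches 8 at t = 4, so at least 7 crossings are needed.
The safety rule pushes this higher. Following every safe sequence of crossings, the most of the 8 that can be at the new quay as the barge arrives there on crossing 7 is 7 — never all 8.
So no plan with fewer than 9 crossings exists, and this one achieves 9:
1. captain South and crew South cross → the new quay.
2. captain South crosses ← the old quay.
3. captain North, captain South, and crew North cross → the new quay.
4. captain South and crew South cross ← the old quay.
5. captain East, captain South, and captain West cross → the new quay.
6. crew North crosses ← the old quay.
7. crew North and crew South cross → the new quay.
8. crew South crosses ← the old quay.
9. crew East, crew South, and crew West cross → the new quay.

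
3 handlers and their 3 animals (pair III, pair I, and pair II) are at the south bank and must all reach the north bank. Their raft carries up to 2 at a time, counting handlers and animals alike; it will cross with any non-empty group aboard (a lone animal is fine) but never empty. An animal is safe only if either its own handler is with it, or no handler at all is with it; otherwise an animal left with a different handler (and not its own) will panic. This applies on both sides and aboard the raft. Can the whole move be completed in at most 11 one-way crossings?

Yes — this plan uses 11 crossings (≤ 11):
1. animal III and handler III cross → the north bank.
2. handler III crosses ← the south bank.
3. animal I and animal II cross → the north bank.
4. animal III crosses ← the south bank.
5. handler I and handler II cross → the north bank.
6. animal I and handler I cross ← the south bank.
7. handler I and handler III cross → the north bank.
8. animal II crosses ← the south bank.
9. animal I and animal III cross → the north bank.
10. handler II crosses ← the south bank.
11. animal II and handler II cross → the north bank.

Yes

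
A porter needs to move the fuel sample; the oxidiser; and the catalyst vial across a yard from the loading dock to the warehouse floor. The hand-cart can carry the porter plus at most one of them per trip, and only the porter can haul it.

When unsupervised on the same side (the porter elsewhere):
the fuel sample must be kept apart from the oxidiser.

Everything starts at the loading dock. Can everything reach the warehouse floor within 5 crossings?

Yes — this plan uses 5 crossings (≤ 5):
1. Porter goes to the warehouse floor with the fuel sample.  [the loading dock: the catalyst vial, the oxidiser | the warehouse floor: the fuel sample]
2. Porter goes back to the loading dock alone.  [the loading dock: the catalyst vial, the oxidiser | the warehouse floor: the fuel sample]
3. Porter goes to the warehouse floor with the catalyst vial.  [the loading dock: the oxidiser | the warehouse floor: the catalyst vial, the fuel sample]
4. Porter goes back to the loading dock alone.  [the loading dock: the oxidiser | the warehouse floor: the catalyst vial, the fuel sample]
5. Porter goes to the warehouse floor with the oxidiser.  [the loading dock: — | the warehouse floor: the catalyst vial, the fuel sample, the oxidiser]

Yes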